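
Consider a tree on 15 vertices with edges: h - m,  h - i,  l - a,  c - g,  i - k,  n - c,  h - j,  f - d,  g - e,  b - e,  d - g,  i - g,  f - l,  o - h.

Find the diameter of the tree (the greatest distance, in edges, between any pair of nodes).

7

Starting from a, a farthest node is m at distance 7.
One longest path: a - l - f - d - g - i - h - m.
So the diameter is 7.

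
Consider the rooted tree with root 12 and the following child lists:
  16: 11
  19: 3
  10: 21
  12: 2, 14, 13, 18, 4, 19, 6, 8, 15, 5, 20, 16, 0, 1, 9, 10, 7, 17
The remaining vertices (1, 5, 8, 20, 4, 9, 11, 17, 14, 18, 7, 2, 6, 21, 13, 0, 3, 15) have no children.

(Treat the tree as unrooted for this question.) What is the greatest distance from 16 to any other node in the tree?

3

A farthest node from 16 is 3 (21 also at distance 3).
The path 16 – 12 – 19 – 3 has 3 edges.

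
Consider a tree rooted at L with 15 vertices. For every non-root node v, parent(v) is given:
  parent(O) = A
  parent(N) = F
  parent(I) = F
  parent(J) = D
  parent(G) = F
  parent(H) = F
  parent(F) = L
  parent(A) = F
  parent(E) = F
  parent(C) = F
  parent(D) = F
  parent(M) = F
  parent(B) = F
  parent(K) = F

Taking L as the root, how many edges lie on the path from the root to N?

Climbing from N to the root: N–F–L. That's 2 steps.

2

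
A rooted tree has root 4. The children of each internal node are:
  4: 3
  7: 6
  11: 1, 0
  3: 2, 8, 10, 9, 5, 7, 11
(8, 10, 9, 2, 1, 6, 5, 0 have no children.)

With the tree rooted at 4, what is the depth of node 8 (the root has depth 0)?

Path from 4 to 8: 4 → 3 → 8, which has 2 edges.

2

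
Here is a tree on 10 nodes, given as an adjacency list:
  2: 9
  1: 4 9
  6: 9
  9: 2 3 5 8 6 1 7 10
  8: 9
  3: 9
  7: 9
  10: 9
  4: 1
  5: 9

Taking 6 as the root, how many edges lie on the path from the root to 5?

Path from 6 to 5: 6–9–5, which has 2 edges.

2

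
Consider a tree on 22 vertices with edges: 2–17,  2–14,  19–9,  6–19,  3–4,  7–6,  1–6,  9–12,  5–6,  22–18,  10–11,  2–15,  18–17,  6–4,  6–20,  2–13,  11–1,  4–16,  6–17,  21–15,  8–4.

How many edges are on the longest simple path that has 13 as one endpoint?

6

The node farthest from 13 is 10 (12 also at distance 6), via 13 – 2 – 17 – 6 – 1 – 11 – 10 — 6 edges.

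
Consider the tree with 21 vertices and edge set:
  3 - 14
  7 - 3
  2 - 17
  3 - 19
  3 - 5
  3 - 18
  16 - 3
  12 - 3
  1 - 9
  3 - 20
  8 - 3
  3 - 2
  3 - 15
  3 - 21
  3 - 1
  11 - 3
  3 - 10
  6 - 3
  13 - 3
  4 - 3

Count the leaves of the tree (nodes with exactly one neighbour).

Exactly 18 nodes have a single neighbour: 4, 5, 6, 7, 8, 9, 10, 11, 12, 13, 14, 15, 16, 17, 18, 19, 20, 21.

18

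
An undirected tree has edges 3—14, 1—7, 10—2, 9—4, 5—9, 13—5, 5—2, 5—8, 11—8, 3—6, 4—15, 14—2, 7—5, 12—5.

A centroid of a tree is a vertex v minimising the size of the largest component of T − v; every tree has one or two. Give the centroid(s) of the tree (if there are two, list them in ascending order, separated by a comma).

If 5 is removed the pieces have sizes 5, 3, 2, 2, 1, 1, all ≤ ⌊15/2⌋ = 7.
No neighbour of 5 does as well, so 5 is the unique centroid.

5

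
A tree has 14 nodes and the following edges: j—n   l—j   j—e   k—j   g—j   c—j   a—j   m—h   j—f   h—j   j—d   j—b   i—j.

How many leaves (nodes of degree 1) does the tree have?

Exactly 12 nodes have a single neighbour: a, b, c, d, e, f, g, i, k, l, m, n.

12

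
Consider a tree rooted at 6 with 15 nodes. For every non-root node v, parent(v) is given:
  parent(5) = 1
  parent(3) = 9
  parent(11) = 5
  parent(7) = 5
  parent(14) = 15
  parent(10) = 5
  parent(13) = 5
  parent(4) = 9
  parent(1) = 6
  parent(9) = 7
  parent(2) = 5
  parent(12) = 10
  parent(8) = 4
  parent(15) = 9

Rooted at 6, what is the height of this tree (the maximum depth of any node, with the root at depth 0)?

A deepest node is 14, reached by 6–1–5–7–9–15–14.
That path has 6 edges, so the height is 6.

6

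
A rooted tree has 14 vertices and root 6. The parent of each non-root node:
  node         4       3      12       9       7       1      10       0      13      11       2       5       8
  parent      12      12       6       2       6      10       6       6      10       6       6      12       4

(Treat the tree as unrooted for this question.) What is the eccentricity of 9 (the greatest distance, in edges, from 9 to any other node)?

5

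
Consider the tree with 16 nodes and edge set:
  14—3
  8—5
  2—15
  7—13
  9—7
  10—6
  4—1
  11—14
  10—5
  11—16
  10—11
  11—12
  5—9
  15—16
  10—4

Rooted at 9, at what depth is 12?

4

9 – 5 – 10 – 11 – 12 — 4 edges.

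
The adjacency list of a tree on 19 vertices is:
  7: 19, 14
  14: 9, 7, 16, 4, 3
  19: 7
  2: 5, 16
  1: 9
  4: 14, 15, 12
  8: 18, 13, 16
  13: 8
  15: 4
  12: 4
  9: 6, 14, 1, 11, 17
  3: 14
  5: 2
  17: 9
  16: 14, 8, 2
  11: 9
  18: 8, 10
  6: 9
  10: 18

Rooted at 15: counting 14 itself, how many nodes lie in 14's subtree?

The subtree rooted at 14 contains: 14, 16, 9, 7, 3, 2, 8, 1, 11, 17, 6, 19, 5, 18, 13, 10 — 16 nodes.

16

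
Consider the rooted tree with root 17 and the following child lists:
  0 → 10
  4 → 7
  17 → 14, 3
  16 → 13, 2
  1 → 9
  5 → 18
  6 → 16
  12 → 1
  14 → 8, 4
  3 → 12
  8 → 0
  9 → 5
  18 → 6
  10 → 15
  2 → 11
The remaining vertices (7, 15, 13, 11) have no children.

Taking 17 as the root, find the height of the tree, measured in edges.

The longest root-to-leaf path is 17 – 3 – 12 – 1 – 9 – 5 – 18 – 6 – 16 – 2 – 11 (10 edges).

10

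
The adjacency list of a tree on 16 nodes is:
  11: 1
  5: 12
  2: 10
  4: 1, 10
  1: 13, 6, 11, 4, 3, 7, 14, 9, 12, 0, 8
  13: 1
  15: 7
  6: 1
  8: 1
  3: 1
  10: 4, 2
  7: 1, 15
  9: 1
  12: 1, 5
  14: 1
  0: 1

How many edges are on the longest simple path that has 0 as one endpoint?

A farthest node from 0 is 2.
The path 0-1-4-10-2 has 4 edges.

4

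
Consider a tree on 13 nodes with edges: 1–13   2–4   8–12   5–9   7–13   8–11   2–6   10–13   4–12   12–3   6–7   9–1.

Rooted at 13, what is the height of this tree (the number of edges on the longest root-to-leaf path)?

The longest root-to-leaf path is 13 → 7 → 6 → 2 → 4 → 12 → 8 → 11 (7 edges).

7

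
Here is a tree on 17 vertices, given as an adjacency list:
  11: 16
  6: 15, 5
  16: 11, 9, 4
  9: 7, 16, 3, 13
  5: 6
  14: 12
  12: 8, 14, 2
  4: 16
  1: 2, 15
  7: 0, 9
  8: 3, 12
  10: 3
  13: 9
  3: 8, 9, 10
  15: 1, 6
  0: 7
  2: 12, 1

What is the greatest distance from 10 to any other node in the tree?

8

A farthest node from 10 is 5.
The path 10-3-8-12-2-1-15-6-5 has 8 edges.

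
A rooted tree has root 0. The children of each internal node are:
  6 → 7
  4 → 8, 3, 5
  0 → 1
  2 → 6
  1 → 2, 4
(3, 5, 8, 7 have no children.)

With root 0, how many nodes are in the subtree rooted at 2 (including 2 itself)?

3

2's subtree: {2, 6, 7}, size 3.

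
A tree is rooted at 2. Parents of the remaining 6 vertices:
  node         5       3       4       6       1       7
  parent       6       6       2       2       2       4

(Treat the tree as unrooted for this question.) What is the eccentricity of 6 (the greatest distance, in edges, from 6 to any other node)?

A farthest node from 6 is 7.
The path 6-2-4-7 has 3 edges.

3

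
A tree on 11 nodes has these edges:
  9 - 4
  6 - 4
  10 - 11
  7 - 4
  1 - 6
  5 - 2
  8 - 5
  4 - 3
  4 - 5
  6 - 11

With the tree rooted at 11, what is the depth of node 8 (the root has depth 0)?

11 → 6 → 4 → 5 → 8 — 4 edges.

4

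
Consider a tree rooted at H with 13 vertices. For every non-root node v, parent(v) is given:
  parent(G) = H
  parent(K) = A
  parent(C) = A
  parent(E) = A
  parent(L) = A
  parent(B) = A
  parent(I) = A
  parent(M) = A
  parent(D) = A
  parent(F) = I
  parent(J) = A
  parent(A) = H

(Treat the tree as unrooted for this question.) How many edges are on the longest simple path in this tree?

4

A longest path is G – H – A – I – F, with 4 edges.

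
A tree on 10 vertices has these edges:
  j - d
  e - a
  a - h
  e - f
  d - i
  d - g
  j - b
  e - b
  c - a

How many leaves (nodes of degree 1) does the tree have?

5

The leaves are c, f, g, h, i.
That is 5 leaves.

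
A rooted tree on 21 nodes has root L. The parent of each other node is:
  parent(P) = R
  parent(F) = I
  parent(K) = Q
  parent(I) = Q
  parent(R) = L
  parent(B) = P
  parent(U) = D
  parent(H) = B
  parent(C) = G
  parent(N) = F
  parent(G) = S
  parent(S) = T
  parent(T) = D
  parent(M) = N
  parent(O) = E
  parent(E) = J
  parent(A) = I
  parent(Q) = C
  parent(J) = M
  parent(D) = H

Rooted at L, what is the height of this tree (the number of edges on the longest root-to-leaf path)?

A deepest node is O, reached by L → R → P → B → H → D → T → S → G → C → Q → I → F → N → M → J → E → O.
That path has 17 edges, so the height is 17.

17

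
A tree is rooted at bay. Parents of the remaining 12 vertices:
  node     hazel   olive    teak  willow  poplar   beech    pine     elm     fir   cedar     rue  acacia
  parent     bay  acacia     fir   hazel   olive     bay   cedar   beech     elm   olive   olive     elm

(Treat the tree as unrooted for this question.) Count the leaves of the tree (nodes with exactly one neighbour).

The leaves are pine, poplar, rue, teak, willow.
That is 5 leaves.

5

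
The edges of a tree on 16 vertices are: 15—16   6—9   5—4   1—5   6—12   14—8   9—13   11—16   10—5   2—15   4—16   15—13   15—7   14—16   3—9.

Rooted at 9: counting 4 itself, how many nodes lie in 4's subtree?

Descendants of 4 (including itself): 4, 5, 1, 10. That's 4.

4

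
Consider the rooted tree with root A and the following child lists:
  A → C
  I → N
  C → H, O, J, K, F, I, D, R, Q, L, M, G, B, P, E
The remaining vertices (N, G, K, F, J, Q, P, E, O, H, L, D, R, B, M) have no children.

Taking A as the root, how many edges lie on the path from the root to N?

3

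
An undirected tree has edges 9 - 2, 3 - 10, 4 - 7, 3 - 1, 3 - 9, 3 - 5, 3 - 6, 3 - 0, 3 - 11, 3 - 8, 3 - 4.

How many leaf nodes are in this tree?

9

The leaves are 0, 1, 2, 5, 6, 7, 8, 10, 11.
That is 9 leaves.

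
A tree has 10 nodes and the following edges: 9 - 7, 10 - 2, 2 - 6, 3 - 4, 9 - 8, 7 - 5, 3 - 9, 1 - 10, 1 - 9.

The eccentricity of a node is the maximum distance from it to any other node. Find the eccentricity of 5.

6

A farthest node from 5 is 6.
The path 5-7-9-1-10-2-6 has 6 edges.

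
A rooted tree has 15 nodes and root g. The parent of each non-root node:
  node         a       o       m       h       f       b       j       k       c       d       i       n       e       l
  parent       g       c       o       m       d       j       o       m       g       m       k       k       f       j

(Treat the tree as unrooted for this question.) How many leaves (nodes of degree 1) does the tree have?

The leaves are a, b, e, h, i, l, n.
That is 7 leaves.

7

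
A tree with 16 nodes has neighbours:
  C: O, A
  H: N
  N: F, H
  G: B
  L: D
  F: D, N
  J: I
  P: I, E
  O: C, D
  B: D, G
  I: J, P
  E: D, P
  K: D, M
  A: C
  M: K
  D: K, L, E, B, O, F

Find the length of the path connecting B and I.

4

The path is B - D - E - P - I, which has 4 edges.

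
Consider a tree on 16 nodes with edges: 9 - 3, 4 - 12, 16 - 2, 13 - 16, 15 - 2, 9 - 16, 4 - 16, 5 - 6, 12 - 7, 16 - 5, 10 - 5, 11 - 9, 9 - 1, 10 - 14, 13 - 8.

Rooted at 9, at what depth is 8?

3

9 → 16 → 13 → 8 — 3 edges.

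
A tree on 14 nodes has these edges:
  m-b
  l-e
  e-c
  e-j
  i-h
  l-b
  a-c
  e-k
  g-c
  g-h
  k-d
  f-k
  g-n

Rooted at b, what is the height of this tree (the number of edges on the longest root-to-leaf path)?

6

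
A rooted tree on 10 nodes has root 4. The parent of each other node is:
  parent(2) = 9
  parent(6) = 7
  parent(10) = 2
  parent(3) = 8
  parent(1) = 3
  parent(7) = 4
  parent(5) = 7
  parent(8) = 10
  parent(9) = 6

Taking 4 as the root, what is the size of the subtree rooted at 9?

9's subtree: {9, 2, 10, 8, 3, 1}, size 6.

6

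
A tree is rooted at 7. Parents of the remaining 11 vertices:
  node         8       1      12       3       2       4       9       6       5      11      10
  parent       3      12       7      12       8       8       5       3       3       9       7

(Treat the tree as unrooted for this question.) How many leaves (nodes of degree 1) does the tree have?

6

The leaves are 1, 2, 4, 6, 10, 11.
That is 6 leaves.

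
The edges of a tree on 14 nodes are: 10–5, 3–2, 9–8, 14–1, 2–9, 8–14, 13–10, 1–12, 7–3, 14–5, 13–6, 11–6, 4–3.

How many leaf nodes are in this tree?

4

The leaves are 4, 7, 11, 12.
That is 4 leaves.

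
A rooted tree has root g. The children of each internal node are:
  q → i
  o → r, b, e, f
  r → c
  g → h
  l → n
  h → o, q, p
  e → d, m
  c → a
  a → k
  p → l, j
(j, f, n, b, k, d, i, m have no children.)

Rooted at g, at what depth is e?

Climbing from e to the root: e–o–h–g. That's 3 steps.

3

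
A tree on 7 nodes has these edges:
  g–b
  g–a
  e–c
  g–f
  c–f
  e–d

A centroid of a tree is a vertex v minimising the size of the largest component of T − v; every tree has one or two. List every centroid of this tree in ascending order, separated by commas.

Removing f splits the tree into components of sizes 3, 3; the largest is 3 ≤ ⌊7/2⌋ = 3.
Every other node leaves some component of size > 3, so the centroid is unique.

f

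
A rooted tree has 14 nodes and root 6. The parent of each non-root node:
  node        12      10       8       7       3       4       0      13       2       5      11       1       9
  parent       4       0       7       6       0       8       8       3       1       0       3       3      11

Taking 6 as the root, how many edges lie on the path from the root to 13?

5

Path from 6 to 13: 6 – 7 – 8 – 0 – 3 – 13, which has 5 edges.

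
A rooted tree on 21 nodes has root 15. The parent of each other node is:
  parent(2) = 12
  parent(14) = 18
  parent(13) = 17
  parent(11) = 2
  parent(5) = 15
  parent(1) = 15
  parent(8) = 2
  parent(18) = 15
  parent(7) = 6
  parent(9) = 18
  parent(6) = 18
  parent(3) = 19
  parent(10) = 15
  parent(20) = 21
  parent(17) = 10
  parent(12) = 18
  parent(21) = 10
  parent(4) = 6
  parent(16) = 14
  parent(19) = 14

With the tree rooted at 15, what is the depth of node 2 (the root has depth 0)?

3

Climbing from 2 to the root: 2 – 12 – 18 – 15. That's 3 steps.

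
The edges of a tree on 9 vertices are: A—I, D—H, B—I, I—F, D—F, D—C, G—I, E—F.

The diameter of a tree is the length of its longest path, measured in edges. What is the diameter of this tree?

4

Starting from C, a farthest node is A at distance 4.
One longest path: C–D–F–I–A.
So the diameter is 4.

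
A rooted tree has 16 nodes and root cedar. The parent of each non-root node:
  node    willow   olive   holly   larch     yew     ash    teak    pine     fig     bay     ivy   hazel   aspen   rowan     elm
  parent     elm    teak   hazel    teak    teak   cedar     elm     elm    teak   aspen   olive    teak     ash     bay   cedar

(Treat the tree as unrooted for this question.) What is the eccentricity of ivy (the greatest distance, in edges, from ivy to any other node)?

8

A farthest node from ivy is rowan.
The path ivy–olive–teak–elm–cedar–ash–aspen–bay–rowan has 8 edges.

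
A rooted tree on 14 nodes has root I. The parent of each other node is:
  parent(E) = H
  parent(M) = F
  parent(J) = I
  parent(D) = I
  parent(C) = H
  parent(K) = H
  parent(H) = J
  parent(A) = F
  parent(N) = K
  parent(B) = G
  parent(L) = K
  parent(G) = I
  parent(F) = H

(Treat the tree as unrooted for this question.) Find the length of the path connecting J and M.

The path is J - H - F - M, which has 3 edges.

3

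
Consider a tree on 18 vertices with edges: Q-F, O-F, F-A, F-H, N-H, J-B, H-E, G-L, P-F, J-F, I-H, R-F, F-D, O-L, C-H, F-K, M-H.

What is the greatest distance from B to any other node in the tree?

The node farthest from B is G, via B–J–F–O–L–G — 5 edges.

5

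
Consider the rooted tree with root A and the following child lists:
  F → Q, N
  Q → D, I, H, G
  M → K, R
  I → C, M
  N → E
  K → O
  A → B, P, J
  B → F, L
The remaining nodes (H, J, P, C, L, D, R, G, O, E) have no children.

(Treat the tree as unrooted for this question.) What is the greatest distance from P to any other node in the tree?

8

The node farthest from P is O, via P – A – B – F – Q – I – M – K – O — 8 edges.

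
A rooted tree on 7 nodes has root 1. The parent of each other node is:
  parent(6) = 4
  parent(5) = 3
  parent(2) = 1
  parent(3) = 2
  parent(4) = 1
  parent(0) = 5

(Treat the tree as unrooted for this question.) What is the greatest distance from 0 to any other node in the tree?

Distances from 0 peak at 6, attained at 6.
0-5-3-2-1-4-6

6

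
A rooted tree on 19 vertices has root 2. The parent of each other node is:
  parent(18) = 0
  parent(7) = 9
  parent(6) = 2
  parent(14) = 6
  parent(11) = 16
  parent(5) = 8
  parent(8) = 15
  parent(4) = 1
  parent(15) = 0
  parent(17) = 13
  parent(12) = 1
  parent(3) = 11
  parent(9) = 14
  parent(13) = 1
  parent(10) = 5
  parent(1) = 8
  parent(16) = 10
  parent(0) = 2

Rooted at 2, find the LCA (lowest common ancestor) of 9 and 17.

2

9's ancestor chain is 9, 14, 6, 2 and 17's is 17, 13, 1, 8, 15, 0, 2; they first meet at 2.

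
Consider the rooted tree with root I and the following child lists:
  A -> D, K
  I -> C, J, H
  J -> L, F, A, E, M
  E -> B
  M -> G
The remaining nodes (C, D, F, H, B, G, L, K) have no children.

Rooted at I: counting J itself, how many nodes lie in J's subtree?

10

Descendants of J (including itself): J, E, M, F, A, L, B, G, K, D. That's 10.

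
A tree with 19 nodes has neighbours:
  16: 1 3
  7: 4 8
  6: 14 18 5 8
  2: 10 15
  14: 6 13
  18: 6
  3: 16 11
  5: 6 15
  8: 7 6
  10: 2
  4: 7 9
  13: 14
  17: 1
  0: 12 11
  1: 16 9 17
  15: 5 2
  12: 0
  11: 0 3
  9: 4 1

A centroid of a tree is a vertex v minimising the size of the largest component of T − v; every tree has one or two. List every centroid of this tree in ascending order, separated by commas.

Removing 7 splits the tree into components of sizes 9, 9; the largest is 9 ≤ ⌊19/2⌋ = 9.
Every other node leaves some component of size > 9, so the centroid is unique.

7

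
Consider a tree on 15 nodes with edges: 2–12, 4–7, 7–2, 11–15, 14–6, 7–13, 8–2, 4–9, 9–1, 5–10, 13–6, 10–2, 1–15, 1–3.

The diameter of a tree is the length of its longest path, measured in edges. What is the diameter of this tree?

BFS from 11 reaches 5 last, at distance 8; BFS from 5 confirms no node is farther.
Path: 11-15-1-9-4-7-2-10-5.

8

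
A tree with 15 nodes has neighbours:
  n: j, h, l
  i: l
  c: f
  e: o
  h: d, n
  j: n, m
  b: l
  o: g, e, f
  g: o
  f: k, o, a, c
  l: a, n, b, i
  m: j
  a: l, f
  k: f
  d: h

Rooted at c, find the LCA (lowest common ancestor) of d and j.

n

Ancestors of d (toward the root): d, h, n, l, a, f, c.
Ancestors of j: j, n, l, a, f, c.
The deepest node appearing in both lists is n.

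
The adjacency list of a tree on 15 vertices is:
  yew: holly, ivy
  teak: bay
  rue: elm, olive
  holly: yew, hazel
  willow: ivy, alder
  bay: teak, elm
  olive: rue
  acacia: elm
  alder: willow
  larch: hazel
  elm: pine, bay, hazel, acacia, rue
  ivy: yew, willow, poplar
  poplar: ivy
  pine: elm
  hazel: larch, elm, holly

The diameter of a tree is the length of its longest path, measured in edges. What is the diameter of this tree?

8

BFS from alder reaches teak last, at distance 8; BFS from teak confirms no node is farther.
Path: alder – willow – ivy – yew – holly – hazel – elm – bay – teak.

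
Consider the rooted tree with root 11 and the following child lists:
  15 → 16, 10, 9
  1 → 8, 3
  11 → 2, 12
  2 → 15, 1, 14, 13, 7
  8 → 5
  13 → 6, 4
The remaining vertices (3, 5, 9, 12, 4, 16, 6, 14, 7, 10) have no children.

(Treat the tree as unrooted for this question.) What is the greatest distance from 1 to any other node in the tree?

3

A farthest node from 1 is 4 (9, 12, 6, 10, 16 also at distance 3).
The path 1-2-13-4 has 3 edges.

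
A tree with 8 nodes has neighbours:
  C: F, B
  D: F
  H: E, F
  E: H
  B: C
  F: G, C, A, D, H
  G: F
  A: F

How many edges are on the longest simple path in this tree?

4

BFS from B reaches E last, at distance 4; BFS from E confirms no node is farther.
Path: B - C - F - H - E.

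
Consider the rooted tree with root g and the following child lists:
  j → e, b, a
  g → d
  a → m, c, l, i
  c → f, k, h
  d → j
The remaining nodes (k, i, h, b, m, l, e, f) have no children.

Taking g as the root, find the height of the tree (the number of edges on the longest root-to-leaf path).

5

A deepest node is k, reached by g–d–j–a–c–k.
That path has 5 edges, so the height is 5.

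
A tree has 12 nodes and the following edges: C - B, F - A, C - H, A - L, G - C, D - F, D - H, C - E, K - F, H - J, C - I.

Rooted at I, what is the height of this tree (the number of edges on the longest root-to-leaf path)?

6

A deepest node is L, reached by I – C – H – D – F – A – L.
That path has 6 edges, so the height is 6.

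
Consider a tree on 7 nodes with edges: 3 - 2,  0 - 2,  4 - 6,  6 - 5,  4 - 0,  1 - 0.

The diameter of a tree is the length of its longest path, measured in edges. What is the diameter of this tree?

Starting from 5, a farthest node is 3 at distance 5.
One longest path: 5-6-4-0-2-3.
So the diameter is 5.

5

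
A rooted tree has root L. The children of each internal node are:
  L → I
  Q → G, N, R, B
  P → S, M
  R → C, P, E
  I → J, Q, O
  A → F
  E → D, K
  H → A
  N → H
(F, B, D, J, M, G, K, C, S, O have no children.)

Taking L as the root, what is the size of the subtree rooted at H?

3

The subtree rooted at H contains: H, A, F — 3 nodes.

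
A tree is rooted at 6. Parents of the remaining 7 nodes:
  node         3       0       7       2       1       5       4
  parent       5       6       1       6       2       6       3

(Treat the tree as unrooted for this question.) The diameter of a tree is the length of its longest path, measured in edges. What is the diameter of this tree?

6

Starting from 4, a farthest node is 7 at distance 6.
One longest path: 4 - 3 - 5 - 6 - 2 - 1 - 7.
So the diameter is 6.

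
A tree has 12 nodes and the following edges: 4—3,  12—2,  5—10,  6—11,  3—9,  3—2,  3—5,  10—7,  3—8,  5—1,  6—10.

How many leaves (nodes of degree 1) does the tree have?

7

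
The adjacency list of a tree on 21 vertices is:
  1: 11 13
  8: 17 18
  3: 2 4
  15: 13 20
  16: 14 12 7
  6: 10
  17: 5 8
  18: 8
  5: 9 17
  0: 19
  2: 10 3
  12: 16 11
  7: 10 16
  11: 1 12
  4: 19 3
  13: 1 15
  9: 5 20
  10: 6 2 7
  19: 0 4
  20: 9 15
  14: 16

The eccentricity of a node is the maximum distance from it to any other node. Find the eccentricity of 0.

A farthest node from 0 is 18.
The path 0–19–4–3–2–10–7–16–12–11–1–13–15–20–9–5–17–8–18 has 18 edges.

18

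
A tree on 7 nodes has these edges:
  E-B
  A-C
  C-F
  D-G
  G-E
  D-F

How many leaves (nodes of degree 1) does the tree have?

2

Exactly 2 nodes have a single neighbour: A, B.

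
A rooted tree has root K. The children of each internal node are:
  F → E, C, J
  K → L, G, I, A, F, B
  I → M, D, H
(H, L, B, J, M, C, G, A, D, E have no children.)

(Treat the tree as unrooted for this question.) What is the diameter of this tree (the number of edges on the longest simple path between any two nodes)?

A longest path is H–I–K–F–C, with 4 edges.

4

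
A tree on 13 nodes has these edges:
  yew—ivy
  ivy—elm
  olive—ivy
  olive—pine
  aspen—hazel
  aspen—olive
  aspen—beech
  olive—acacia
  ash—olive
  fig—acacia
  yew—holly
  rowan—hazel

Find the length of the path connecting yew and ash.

3

The path is yew - ivy - olive - ash, which has 3 edges.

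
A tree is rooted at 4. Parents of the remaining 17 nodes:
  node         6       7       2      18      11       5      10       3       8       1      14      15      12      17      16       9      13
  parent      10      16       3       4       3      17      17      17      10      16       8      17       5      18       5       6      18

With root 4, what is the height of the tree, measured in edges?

5

The longest root-to-leaf path is 4 – 18 – 17 – 5 – 16 – 1 (5 edges).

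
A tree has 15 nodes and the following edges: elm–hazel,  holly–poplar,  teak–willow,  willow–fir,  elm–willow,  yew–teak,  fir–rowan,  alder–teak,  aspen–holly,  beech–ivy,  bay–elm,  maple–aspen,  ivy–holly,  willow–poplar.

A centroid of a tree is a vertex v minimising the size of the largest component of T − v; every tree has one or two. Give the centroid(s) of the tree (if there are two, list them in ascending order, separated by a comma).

willow

Delete willow: the remaining components have sizes 6, 3, 3, 2. Max 6 ≤ 7, so willow is a centroid.
Every other node leaves some component of size > 7, so the centroid is unique.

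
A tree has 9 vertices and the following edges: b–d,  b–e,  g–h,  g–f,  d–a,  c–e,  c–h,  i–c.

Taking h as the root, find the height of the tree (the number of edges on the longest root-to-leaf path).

a sits deepest: h → c → e → b → d → a — 5 edges from the root.

5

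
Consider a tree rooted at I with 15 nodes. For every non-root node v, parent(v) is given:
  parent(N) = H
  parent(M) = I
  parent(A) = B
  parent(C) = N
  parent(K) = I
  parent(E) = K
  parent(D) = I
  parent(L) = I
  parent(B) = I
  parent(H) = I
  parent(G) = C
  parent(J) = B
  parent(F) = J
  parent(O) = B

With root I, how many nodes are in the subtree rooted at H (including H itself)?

4

The subtree rooted at H contains: H, N, C, G — 4 nodes.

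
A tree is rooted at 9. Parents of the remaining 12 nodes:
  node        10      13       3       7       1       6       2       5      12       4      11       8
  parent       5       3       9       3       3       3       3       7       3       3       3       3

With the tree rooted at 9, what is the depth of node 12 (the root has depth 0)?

9 → 3 → 12 — 2 edges.

2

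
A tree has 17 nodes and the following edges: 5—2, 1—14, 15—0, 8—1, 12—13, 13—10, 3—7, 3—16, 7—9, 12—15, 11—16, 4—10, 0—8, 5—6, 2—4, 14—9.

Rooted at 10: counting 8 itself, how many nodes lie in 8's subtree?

8

8's subtree: {8, 1, 14, 9, 7, 3, 16, 11}, size 8.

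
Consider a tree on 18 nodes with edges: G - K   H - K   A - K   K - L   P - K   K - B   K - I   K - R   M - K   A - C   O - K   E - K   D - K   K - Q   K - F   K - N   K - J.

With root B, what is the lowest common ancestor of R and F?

K

R's ancestor chain is R, K, B and F's is F, K, B; they first meet at K.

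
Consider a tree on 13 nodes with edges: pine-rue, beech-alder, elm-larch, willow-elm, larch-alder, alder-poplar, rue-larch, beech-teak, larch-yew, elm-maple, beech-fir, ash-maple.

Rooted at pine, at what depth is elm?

pine–rue–larch–elm — 3 edges.

3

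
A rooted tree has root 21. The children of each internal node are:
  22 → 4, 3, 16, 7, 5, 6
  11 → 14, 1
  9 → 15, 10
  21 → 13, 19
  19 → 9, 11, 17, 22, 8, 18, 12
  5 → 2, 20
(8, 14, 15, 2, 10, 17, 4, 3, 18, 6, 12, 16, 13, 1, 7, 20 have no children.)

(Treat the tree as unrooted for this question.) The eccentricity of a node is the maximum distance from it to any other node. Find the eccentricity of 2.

The node farthest from 2 is 1 (15, 13, 14, 10 also at distance 5), via 2–5–22–19–11–1 — 5 edges.

5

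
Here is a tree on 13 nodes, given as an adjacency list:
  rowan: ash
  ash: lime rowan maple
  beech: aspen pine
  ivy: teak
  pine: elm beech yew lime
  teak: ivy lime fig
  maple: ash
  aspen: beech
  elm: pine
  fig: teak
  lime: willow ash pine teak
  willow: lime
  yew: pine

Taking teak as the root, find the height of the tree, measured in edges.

4

A deepest node is aspen, reached by teak–lime–pine–beech–aspen.
That path has 4 edges, so the height is 4.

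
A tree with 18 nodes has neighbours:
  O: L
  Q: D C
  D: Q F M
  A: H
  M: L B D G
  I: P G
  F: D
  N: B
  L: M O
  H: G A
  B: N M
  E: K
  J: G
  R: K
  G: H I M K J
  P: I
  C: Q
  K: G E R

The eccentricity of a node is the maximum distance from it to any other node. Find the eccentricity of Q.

A farthest node from Q is P (E, R, A also at distance 5).
The path Q – D – M – G – I – P has 5 edges.

5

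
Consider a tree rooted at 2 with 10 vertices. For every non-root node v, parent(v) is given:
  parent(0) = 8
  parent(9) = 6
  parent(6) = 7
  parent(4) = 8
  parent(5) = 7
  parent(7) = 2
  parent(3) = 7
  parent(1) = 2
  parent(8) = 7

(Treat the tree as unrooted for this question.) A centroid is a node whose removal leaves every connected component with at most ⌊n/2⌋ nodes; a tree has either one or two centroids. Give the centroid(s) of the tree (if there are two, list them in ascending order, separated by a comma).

7

If 7 is removed the pieces have sizes 3, 2, 2, 1, 1, all ≤ ⌊10/2⌋ = 5.
Every other node leaves some component of size > 5, so the centroid is unique.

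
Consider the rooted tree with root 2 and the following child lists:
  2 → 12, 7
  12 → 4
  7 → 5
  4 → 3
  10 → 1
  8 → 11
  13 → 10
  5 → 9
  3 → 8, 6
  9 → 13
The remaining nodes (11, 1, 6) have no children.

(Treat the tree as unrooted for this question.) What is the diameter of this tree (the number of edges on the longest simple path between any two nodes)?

11

Starting from 1, a farthest node is 11 at distance 11.
One longest path: 1 - 10 - 13 - 9 - 5 - 7 - 2 - 12 - 4 - 3 - 8 - 11.
So the diameter is 11.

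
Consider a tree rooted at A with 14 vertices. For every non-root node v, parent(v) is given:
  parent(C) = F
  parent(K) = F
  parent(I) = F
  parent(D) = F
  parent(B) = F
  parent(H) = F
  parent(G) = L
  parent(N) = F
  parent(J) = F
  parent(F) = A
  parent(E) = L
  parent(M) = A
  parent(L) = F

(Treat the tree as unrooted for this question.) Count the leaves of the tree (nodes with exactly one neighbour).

11

Degree-1 nodes: B, C, D, E, G, H, I, J, K, M, N — 11 of them.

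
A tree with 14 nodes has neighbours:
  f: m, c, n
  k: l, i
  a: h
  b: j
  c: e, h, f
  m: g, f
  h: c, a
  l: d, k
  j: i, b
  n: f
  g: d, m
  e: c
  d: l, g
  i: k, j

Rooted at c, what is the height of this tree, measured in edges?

b sits deepest: c → f → m → g → d → l → k → i → j → b — 9 edges from the root.

9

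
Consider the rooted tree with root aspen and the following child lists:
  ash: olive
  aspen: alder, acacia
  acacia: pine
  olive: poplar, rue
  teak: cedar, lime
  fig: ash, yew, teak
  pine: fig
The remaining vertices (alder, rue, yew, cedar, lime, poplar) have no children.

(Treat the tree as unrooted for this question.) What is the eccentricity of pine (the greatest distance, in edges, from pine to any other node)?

4

A farthest node from pine is poplar (rue also at distance 4).
The path pine-fig-ash-olive-poplar has 4 edges.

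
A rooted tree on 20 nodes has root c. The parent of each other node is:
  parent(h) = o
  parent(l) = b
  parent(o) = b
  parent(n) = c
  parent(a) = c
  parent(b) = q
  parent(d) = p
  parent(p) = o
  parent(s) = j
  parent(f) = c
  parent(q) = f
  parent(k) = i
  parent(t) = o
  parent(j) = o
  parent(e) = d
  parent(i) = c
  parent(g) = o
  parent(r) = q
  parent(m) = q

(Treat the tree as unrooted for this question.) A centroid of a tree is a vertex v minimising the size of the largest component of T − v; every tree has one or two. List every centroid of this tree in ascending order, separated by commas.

Removing b splits the tree into components of sizes 9, 9, 1; the largest is 9 ≤ ⌊20/2⌋ = 10.
No neighbour of b does as well, so b is the unique centroid.

b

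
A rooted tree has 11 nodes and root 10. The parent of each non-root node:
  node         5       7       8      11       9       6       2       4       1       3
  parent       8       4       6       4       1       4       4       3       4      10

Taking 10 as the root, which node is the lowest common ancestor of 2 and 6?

2's ancestor chain is 2, 4, 3, 10 and 6's is 6, 4, 3, 10; they first meet at 4.

4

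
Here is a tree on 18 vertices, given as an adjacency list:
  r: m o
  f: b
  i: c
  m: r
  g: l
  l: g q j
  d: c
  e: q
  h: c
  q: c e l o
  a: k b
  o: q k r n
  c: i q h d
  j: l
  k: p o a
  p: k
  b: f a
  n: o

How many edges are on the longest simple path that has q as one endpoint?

5

The node farthest from q is f, via q–o–k–a–b–f — 5 edges.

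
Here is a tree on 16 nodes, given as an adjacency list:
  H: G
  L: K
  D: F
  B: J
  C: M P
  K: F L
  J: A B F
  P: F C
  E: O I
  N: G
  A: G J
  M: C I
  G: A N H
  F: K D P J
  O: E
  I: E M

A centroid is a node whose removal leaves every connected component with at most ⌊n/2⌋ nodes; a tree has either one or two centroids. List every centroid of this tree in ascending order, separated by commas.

F

If F is removed the pieces have sizes 6, 6, 2, 1, all ≤ ⌊16/2⌋ = 8.
Every other node leaves some component of size > 8, so the centroid is unique.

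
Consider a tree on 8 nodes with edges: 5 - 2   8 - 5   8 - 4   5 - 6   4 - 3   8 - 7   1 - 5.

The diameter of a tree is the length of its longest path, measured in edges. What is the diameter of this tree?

BFS from 3 reaches 1 last, at distance 4; BFS from 1 confirms no node is farther.
Path: 3 – 4 – 8 – 5 – 1.

4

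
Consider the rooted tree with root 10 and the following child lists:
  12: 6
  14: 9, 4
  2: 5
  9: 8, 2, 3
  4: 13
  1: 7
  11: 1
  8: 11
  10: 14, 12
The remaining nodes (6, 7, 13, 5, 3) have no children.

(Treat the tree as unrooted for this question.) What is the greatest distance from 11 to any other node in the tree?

6

Distances from 11 peak at 6, attained at 6.
11-8-9-14-10-12-6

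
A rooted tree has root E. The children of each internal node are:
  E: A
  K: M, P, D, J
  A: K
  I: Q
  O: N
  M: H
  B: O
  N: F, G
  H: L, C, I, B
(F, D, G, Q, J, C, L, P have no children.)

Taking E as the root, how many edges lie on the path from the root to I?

5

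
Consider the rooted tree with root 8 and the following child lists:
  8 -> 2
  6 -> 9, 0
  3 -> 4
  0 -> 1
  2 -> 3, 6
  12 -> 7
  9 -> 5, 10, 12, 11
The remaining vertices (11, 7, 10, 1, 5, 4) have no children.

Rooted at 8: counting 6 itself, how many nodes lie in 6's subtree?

Descendants of 6 (including itself): 6, 9, 0, 5, 10, 11, 12, 1, 7. That's 9.

9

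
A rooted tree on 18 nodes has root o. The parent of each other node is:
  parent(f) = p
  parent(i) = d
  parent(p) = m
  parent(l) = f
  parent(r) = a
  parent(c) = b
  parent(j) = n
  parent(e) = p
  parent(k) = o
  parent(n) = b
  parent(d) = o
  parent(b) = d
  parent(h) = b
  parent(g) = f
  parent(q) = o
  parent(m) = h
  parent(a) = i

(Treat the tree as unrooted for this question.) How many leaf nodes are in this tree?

8

The leaves are c, e, g, j, k, l, q, r.
That is 8 leaves.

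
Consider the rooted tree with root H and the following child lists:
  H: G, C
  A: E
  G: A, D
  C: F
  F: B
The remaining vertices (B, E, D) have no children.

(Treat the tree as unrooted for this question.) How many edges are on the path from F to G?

3

The path is F–C–H–G, which has 3 edges.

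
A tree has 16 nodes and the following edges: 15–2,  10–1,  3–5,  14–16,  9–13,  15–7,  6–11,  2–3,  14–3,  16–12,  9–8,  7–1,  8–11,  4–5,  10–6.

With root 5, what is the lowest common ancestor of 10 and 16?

3

Path 10→root: 10 1 7 15 2 3 5; path 16→root: 16 14 3 5.
First common node: 3.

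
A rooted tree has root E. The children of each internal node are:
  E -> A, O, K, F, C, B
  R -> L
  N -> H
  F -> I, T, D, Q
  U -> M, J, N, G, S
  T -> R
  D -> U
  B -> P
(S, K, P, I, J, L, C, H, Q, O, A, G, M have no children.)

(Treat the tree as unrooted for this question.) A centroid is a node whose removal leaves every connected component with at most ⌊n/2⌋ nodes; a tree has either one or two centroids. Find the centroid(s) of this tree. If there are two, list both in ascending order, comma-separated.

F

If F is removed the pieces have sizes 8, 7, 3, 1, 1, all ≤ ⌊21/2⌋ = 10.
No neighbour of F does as well, so F is the unique centroid.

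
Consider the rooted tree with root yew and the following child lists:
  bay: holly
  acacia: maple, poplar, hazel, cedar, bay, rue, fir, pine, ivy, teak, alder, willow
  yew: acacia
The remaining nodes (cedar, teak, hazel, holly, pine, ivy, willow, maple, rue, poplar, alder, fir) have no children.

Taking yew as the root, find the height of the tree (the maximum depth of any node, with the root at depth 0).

3

The longest root-to-leaf path is yew – acacia – bay – holly (3 edges).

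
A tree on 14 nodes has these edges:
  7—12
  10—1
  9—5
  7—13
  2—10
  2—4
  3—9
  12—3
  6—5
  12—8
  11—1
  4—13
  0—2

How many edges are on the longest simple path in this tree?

A longest path is 6–5–9–3–12–7–13–4–2–10–1–11, with 11 edges.

11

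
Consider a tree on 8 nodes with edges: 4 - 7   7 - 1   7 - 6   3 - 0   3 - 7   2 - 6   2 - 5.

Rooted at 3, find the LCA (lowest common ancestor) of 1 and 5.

7

1's ancestor chain is 1, 7, 3 and 5's is 5, 2, 6, 7, 3; they first meet at 7.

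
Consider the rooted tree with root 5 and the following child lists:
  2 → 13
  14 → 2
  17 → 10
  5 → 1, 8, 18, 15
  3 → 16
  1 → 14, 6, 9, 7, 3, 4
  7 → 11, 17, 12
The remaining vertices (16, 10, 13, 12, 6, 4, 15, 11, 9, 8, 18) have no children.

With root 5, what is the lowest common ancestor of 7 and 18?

5

7's ancestor chain is 7, 1, 5 and 18's is 18, 5; they first meet at 5.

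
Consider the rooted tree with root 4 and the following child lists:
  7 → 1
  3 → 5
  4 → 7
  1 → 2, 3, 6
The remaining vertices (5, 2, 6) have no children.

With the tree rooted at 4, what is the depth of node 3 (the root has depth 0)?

Climbing from 3 to the root: 3 – 1 – 7 – 4. That's 3 steps.

3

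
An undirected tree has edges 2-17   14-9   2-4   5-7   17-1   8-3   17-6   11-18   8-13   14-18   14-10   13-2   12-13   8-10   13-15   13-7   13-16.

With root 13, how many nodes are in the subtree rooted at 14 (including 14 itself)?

Descendants of 14 (including itself): 14, 18, 9, 11. That's 4.

4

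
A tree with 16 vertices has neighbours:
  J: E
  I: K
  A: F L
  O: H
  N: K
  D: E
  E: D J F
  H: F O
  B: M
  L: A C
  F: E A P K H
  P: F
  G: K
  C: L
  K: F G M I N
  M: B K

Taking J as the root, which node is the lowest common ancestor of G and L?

F

Ancestors of G (toward the root): G, K, F, E, J.
Ancestors of L: L, A, F, E, J.
The deepest node appearing in both lists is F.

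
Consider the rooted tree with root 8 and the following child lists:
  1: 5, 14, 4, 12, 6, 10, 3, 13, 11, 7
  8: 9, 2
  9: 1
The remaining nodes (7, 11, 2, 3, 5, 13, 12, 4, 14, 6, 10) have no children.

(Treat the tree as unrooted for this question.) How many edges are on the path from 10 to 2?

4

10 - 1 - 9 - 8 - 2: 4 edges.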